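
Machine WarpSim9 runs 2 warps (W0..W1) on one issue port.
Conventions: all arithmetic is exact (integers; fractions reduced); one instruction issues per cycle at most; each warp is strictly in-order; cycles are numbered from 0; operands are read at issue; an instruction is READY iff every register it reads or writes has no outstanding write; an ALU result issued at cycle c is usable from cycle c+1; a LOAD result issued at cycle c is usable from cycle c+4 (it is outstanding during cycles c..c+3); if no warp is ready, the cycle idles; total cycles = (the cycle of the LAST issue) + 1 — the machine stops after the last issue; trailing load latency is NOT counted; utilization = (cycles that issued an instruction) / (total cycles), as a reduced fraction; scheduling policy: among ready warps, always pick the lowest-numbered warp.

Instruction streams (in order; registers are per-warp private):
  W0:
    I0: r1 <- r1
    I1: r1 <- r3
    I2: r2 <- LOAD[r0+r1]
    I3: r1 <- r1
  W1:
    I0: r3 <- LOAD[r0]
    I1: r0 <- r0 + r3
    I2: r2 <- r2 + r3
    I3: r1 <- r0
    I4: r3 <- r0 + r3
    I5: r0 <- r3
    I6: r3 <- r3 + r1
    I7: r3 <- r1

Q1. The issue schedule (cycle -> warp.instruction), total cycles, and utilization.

cycle 0: W0.I0
cycle 1: W0.I1
cycle 2: W0.I2
cycle 3: W0.I3
cycle 4: W1.I0
cycle 5: idle
cycle 6: idle
cycle 7: idle
cycle 8: W1.I1
cycle 9: W1.I2
cycle 10: W1.I3
cycle 11: W1.I4
cycle 12: W1.I5
cycle 13: W1.I6
cycle 14: W1.I7

Answer: 15 cycles, utilization 4/5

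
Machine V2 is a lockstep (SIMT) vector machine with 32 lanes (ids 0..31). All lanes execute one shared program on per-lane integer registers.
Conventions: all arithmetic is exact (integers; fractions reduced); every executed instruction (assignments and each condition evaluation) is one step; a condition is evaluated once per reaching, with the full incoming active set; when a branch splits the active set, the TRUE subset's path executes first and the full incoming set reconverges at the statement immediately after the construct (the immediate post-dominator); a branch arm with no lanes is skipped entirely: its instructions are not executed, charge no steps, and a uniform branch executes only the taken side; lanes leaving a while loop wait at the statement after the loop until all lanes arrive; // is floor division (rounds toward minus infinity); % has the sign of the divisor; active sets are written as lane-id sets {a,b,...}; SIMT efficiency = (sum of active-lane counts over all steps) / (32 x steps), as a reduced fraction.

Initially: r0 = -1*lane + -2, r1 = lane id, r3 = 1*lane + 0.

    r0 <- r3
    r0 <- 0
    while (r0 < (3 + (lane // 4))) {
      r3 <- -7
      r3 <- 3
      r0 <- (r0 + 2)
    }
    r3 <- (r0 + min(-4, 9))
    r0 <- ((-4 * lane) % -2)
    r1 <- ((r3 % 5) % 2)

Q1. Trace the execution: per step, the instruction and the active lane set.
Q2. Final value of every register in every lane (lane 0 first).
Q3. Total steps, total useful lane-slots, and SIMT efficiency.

step 0: r0 <- r3                     {0,1,2,3,4,5,6,7,8,9,10,11,12,13,14,15,16,17,18,19,20,21,22,23,24,25,26,27,28,29,30,31}
step 1: r0 <- 0                      {0,1,2,3,4,5,6,7,8,9,10,11,12,13,14,15,16,17,18,19,20,21,22,23,24,25,26,27,28,29,30,31}
step 2: eval (r0 < (3 + (lane // 4))) {0,1,2,3,4,5,6,7,8,9,10,11,12,13,14,15,16,17,18,19,20,21,22,23,24,25,26,27,28,29,30,31}
step 3: r3 <- -7                     {0,1,2,3,4,5,6,7,8,9,10,11,12,13,14,15,16,17,18,19,20,21,22,23,24,25,26,27,28,29,30,31}
step 4: r3 <- 3                      {0,1,2,3,4,5,6,7,8,9,10,11,12,13,14,15,16,17,18,19,20,21,22,23,24,25,26,27,28,29,30,31}
step 5: r0 <- (r0 + 2)               {0,1,2,3,4,5,6,7,8,9,10,11,12,13,14,15,16,17,18,19,20,21,22,23,24,25,26,27,28,29,30,31}
step 6: eval (r0 < (3 + (lane // 4))) {0,1,2,3,4,5,6,7,8,9,10,11,12,13,14,15,16,17,18,19,20,21,22,23,24,25,26,27,28,29,30,31}
step 7: r3 <- -7                     {0,1,2,3,4,5,6,7,8,9,10,11,12,13,14,15,16,17,18,19,20,21,22,23,24,25,26,27,28,29,30,31}
step 8: r3 <- 3                      {0,1,2,3,4,5,6,7,8,9,10,11,12,13,14,15,16,17,18,19,20,21,22,23,24,25,26,27,28,29,30,31}
step 9: r0 <- (r0 + 2)               {0,1,2,3,4,5,6,7,8,9,10,11,12,13,14,15,16,17,18,19,20,21,22,23,24,25,26,27,28,29,30,31}
step 10: eval (r0 < (3 + (lane // 4))) {0,1,2,3,4,5,6,7,8,9,10,11,12,13,14,15,16,17,18,19,20,21,22,23,24,25,26,27,28,29,30,31}
step 11: r3 <- -7                     {8,9,10,11,12,13,14,15,16,17,18,19,20,21,22,23,24,25,26,27,28,29,30,31}
step 12: r3 <- 3                      {8,9,10,11,12,13,14,15,16,17,18,19,20,21,22,23,24,25,26,27,28,29,30,31}
step 13: r0 <- (r0 + 2)               {8,9,10,11,12,13,14,15,16,17,18,19,20,21,22,23,24,25,26,27,28,29,30,31}
step 14: eval (r0 < (3 + (lane // 4))) {8,9,10,11,12,13,14,15,16,17,18,19,20,21,22,23,24,25,26,27,28,29,30,31}
step 15: r3 <- -7                     {16,17,18,19,20,21,22,23,24,25,26,27,28,29,30,31}
step 16: r3 <- 3                      {16,17,18,19,20,21,22,23,24,25,26,27,28,29,30,31}
step 17: r0 <- (r0 + 2)               {16,17,18,19,20,21,22,23,24,25,26,27,28,29,30,31}
step 18: eval (r0 < (3 + (lane // 4))) {16,17,18,19,20,21,22,23,24,25,26,27,28,29,30,31}
step 19: r3 <- -7                     {24,25,26,27,28,29,30,31}
step 20: r3 <- 3                      {24,25,26,27,28,29,30,31}
step 21: r0 <- (r0 + 2)               {24,25,26,27,28,29,30,31}
step 22: eval (r0 < (3 + (lane // 4))) {24,25,26,27,28,29,30,31}
step 23: r3 <- (r0 + min(-4, 9))      {0,1,2,3,4,5,6,7,8,9,10,11,12,13,14,15,16,17,18,19,20,21,22,23,24,25,26,27,28,29,30,31}
step 24: r0 <- ((-4 * lane) % -2)     {0,1,2,3,4,5,6,7,8,9,10,11,12,13,14,15,16,17,18,19,20,21,22,23,24,25,26,27,28,29,30,31}
step 25: r1 <- ((r3 % 5) % 2)         {0,1,2,3,4,5,6,7,8,9,10,11,12,13,14,15,16,17,18,19,20,21,22,23,24,25,26,27,28,29,30,31}

Answer: 26 steps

r0: 0,0,0,0,0,0,0,0,0,0,0,0,0,0,0,0,0,0,0,0,0,0,0,0,0,0,0,0,0,0,0,0
r1: 0,0,0,0,0,0,0,0,0,0,0,0,0,0,0,0,0,0,0,0,0,0,0,0,1,1,1,1,1,1,1,1
r3: 0,0,0,0,0,0,0,0,2,2,2,2,2,2,2,2,4,4,4,4,4,4,4,4,6,6,6,6,6,6,6,6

steps = 26; useful = 640; efficiency = 640/832 = 10/13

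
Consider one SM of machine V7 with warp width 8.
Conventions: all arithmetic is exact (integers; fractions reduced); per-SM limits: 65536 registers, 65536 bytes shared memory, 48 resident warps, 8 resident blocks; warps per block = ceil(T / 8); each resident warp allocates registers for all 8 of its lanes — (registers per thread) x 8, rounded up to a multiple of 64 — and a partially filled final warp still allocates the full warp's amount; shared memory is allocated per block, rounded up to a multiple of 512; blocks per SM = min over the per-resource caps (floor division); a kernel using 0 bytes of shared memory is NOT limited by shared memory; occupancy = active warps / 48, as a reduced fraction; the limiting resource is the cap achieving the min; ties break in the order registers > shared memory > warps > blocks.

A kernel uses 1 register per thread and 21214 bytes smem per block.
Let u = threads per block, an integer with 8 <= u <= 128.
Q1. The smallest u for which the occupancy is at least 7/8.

Answer: u = 105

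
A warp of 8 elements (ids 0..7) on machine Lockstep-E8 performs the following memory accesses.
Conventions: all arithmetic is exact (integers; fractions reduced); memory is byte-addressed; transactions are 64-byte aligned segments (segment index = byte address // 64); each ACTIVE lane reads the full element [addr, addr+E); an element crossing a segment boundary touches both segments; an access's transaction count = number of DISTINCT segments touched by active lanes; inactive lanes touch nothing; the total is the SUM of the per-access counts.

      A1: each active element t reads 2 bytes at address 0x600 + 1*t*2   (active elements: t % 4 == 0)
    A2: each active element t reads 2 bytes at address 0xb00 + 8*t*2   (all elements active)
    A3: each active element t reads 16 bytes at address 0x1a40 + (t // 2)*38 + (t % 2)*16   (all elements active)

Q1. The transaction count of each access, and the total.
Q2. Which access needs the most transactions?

A1: 1 transaction
A2: 2 transactions
A3: 3 transactions

Answer: 1,2,3; total 6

Answer: A3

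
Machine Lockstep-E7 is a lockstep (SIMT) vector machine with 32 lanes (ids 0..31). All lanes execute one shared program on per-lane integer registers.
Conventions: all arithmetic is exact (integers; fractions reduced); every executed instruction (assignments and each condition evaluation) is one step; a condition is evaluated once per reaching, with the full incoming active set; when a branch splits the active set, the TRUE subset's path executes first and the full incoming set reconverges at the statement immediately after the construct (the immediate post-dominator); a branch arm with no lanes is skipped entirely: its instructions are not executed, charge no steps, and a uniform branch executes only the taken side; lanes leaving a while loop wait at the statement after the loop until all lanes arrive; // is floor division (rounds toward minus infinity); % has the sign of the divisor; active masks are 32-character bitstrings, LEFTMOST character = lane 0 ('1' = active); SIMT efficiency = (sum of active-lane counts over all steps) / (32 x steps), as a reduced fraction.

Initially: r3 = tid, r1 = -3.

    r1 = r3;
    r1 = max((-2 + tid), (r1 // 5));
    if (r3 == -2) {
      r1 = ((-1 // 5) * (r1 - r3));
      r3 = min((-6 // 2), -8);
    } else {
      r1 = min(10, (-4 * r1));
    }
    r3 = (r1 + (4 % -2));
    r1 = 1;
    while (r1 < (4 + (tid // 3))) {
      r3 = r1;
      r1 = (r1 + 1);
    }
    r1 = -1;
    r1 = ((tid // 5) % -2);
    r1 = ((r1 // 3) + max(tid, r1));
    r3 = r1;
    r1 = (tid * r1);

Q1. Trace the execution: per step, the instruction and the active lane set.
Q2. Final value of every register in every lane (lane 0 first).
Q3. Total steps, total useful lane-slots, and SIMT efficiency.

step 0: r1 <- r3                     11111111111111111111111111111111
step 1: r1 <- max((-2 + tid), (r1 // 5)) 11111111111111111111111111111111
step 2: eval (r3 == -2)              11111111111111111111111111111111
step 3: r1 <- min(10, (-4 * r1))     11111111111111111111111111111111
step 4: r3 <- (r1 + (4 % -2))        11111111111111111111111111111111
step 5: r1 <- 1                      11111111111111111111111111111111
step 6: eval (r1 < (4 + (tid // 3))) 11111111111111111111111111111111
step 7: r3 <- r1                     11111111111111111111111111111111
step 8: r1 <- (r1 + 1)               11111111111111111111111111111111
step 9: eval (r1 < (4 + (tid // 3))) 11111111111111111111111111111111
step 10: r3 <- r1                     11111111111111111111111111111111
step 11: r1 <- (r1 + 1)               11111111111111111111111111111111
step 12: eval (r1 < (4 + (tid // 3))) 11111111111111111111111111111111
step 13: r3 <- r1                     11111111111111111111111111111111
step 14: r1 <- (r1 + 1)               11111111111111111111111111111111
step 15: eval (r1 < (4 + (tid // 3))) 11111111111111111111111111111111
step 16: r3 <- r1                     00011111111111111111111111111111
step 17: r1 <- (r1 + 1)               00011111111111111111111111111111
step 18: eval (r1 < (4 + (tid // 3))) 00011111111111111111111111111111
step 19: r3 <- r1                     00000011111111111111111111111111
step 20: r1 <- (r1 + 1)               00000011111111111111111111111111
step 21: eval (r1 < (4 + (tid // 3))) 00000011111111111111111111111111
step 22: r3 <- r1                     00000000011111111111111111111111
step 23: r1 <- (r1 + 1)               00000000011111111111111111111111
step 24: eval (r1 < (4 + (tid // 3))) 00000000011111111111111111111111
step 25: r3 <- r1                     00000000000011111111111111111111
step 26: r1 <- (r1 + 1)               00000000000011111111111111111111
step 27: eval (r1 < (4 + (tid // 3))) 00000000000011111111111111111111
step 28: r3 <- r1                     00000000000000011111111111111111
step 29: r1 <- (r1 + 1)               00000000000000011111111111111111
step 30: eval (r1 < (4 + (tid // 3))) 00000000000000011111111111111111
step 31: r3 <- r1                     00000000000000000011111111111111
step 32: r1 <- (r1 + 1)               00000000000000000011111111111111
step 33: eval (r1 < (4 + (tid // 3))) 00000000000000000011111111111111
step 34: r3 <- r1                     00000000000000000000011111111111
step 35: r1 <- (r1 + 1)               00000000000000000000011111111111
step 36: eval (r1 < (4 + (tid // 3))) 00000000000000000000011111111111
step 37: r3 <- r1                     00000000000000000000000011111111
step 38: r1 <- (r1 + 1)               00000000000000000000000011111111
step 39: eval (r1 < (4 + (tid // 3))) 00000000000000000000000011111111
step 40: r3 <- r1                     00000000000000000000000000011111
step 41: r1 <- (r1 + 1)               00000000000000000000000000011111
step 42: eval (r1 < (4 + (tid // 3))) 00000000000000000000000000011111
step 43: r3 <- r1                     00000000000000000000000000000011
step 44: r1 <- (r1 + 1)               00000000000000000000000000000011
step 45: eval (r1 < (4 + (tid // 3))) 00000000000000000000000000000011
step 46: r1 <- -1                     11111111111111111111111111111111
step 47: r1 <- ((tid // 5) % -2)      11111111111111111111111111111111
step 48: r1 <- ((r1 // 3) + max(tid, r1)) 11111111111111111111111111111111
step 49: r3 <- r1                     11111111111111111111111111111111
step 50: r1 <- (tid * r1)             11111111111111111111111111111111

Answer: 51 steps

r3: 0,1,2,3,4,4,5,6,7,8,10,11,12,13,14,14,15,16,17,18,20,21,22,23,24,24,25,26,27,28,30,31
r1: 0,1,4,9,16,20,30,42,56,72,100,121,144,169,196,210,240,272,306,342,400,441,484,529,576,600,650,702,756,812,900,961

steps = 51; useful = 1137; efficiency = 1137/1632 = 379/544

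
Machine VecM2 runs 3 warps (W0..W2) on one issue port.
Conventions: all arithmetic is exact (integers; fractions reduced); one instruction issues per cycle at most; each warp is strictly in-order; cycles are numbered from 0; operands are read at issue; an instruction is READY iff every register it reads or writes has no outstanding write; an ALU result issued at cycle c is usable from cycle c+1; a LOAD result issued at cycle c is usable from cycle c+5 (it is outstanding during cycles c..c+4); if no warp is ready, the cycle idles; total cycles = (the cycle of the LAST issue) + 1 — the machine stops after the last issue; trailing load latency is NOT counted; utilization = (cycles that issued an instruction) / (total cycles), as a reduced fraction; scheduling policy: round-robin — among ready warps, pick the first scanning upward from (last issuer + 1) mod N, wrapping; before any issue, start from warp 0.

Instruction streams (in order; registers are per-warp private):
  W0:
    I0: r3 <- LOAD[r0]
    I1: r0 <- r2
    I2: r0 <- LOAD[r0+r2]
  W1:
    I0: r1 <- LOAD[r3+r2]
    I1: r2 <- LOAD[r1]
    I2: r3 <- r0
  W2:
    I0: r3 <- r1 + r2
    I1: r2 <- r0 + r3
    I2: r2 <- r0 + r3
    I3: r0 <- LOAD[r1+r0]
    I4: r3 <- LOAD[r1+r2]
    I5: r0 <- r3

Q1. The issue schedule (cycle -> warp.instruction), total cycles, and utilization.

cycle 0: W0.I0
cycle 1: W1.I0
cycle 2: W2.I0
cycle 3: W0.I1
cycle 4: W2.I1
cycle 5: W0.I2
cycle 6: W1.I1
cycle 7: W2.I2
cycle 8: W1.I2
cycle 9: W2.I3
cycle 10: W2.I4
cycle 11: idle
cycle 12: idle
cycle 13: idle
cycle 14: idle
cycle 15: W2.I5

Answer: 16 cycles, utilization 3/4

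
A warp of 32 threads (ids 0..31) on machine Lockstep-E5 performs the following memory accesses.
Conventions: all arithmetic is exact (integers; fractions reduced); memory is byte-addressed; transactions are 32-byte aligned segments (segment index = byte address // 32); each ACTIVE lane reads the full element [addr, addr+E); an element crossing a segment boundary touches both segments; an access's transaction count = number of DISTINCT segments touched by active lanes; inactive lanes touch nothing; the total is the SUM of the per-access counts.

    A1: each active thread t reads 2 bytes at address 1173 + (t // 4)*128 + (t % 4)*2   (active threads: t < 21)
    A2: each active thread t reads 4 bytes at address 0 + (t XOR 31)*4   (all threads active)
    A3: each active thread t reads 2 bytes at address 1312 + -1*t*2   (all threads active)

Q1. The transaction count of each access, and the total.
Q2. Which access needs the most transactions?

A1: 6 transactions
A2: 4 transactions
A3: 3 transactions

Answer: 6,4,3; total 13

Answer: A1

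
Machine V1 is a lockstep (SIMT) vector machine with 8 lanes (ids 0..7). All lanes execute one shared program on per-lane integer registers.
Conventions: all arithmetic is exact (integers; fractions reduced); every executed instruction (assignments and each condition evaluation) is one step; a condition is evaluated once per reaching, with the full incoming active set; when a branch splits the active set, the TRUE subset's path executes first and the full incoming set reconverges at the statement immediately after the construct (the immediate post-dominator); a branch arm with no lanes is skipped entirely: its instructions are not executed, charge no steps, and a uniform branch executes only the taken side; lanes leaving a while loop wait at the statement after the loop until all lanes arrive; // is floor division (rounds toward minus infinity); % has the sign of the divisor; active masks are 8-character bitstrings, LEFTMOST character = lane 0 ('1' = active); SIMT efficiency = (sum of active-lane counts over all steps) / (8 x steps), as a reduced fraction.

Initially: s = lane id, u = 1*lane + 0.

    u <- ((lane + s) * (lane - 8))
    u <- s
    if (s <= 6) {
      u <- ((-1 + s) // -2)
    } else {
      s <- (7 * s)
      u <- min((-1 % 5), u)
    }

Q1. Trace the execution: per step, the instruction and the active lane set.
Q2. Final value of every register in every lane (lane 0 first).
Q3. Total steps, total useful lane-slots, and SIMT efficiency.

step 0: u <- ((lane + s) * (lane - 8)) 11111111
step 1: u <- s                       11111111
step 2: eval (s <= 6)                11111111
step 3: u <- ((-1 + s) // -2)        11111110
step 4: s <- (7 * s)                 00000001
step 5: u <- min((-1 % 5), u)        00000001

Answer: 6 steps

s: 0,1,2,3,4,5,6,49
u: 0,0,-1,-1,-2,-2,-3,4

steps = 6; useful = 33; efficiency = 33/48 = 11/16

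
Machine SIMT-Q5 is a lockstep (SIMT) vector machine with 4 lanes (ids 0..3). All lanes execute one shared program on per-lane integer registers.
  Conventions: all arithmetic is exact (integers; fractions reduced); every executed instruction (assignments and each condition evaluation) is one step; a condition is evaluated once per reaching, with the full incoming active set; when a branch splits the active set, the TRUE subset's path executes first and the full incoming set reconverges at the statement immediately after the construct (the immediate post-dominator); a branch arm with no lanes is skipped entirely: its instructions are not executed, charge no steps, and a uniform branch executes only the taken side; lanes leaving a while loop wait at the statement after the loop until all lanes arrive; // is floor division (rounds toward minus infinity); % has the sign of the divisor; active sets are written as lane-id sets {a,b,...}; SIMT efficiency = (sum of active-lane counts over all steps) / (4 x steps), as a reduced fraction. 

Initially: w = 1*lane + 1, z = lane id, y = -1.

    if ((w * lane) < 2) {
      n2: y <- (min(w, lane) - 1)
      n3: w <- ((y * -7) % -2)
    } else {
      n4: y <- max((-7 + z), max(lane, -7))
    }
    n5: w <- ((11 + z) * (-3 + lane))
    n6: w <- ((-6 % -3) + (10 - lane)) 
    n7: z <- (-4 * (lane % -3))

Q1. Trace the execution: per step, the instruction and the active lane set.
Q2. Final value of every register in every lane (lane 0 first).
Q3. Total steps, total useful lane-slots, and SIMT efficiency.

step 0: eval ((w * lane) < 2)        {0,1,2,3}
step 1: y <- (min(w, lane) - 1)      {0}
step 2: w <- ((y * -7) % -2)         {0}
step 3: y <- max((-7 + z), max(lane, -7)) {1,2,3}
step 4: w <- ((11 + z) * (-3 + lane)) {0,1,2,3}
step 5: w <- ((-6 % -3) + (10 - lane)) {0,1,2,3}
step 6: z <- (-4 * (lane % -3))      {0,1,2,3}

Answer: 7 steps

w: 10,9,8,7
z: 0,8,4,0
y: -1,1,2,3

steps = 7; useful = 21; efficiency = 21/28 = 3/4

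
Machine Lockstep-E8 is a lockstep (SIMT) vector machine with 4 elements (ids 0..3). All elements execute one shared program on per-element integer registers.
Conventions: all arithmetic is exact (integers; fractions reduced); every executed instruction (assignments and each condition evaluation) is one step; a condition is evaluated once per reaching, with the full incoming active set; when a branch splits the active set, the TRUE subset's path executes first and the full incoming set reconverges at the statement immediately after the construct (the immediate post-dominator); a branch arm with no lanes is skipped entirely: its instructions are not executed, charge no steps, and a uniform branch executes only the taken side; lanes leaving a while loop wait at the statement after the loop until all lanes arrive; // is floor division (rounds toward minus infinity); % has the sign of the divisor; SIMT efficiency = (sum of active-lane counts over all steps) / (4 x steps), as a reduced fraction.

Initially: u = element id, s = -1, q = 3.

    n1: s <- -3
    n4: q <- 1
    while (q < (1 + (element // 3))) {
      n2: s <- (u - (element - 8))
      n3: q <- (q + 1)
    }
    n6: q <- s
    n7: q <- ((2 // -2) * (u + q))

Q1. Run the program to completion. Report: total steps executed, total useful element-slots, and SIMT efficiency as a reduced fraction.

Answer: 8 steps, 23 useful, 23/32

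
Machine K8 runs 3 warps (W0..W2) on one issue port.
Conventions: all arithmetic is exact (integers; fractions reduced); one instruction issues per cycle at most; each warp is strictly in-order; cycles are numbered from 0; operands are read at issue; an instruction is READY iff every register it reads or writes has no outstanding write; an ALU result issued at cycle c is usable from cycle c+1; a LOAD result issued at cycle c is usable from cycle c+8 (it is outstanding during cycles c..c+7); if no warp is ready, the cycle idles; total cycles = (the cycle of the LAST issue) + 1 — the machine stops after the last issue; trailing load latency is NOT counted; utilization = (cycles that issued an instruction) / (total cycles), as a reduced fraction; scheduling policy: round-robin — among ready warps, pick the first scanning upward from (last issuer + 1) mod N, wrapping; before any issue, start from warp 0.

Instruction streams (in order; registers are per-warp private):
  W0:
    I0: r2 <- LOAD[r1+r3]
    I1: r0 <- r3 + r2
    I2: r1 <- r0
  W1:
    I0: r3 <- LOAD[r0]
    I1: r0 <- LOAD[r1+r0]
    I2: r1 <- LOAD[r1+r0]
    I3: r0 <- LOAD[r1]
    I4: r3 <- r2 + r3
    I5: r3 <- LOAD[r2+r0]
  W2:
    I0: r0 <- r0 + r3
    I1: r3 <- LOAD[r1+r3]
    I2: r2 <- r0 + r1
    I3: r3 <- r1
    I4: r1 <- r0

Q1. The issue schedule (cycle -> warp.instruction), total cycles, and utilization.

cycle 0: W0.I0
cycle 1: W1.I0
cycle 2: W2.I0
cycle 3: W1.I1
cycle 4: W2.I1
cycle 5: W2.I2
cycle 6: idle
cycle 7: idle
cycle 8: W0.I1
cycle 9: W0.I2
cycle 10: idle
cycle 11: W1.I2
cycle 12: W2.I3
cycle 13: W2.I4
cycle 14: idle
cycle 15: idle
cycle 16: idle
cycle 17: idle
cycle 18: idle
cycle 19: W1.I3
cycle 20: W1.I4
cycle 21: idle
cycle 22: idle
cycle 23: idle
cycle 24: idle
cycle 25: idle
cycle 26: idle
cycle 27: W1.I5

Answer: 28 cycles, utilization 1/2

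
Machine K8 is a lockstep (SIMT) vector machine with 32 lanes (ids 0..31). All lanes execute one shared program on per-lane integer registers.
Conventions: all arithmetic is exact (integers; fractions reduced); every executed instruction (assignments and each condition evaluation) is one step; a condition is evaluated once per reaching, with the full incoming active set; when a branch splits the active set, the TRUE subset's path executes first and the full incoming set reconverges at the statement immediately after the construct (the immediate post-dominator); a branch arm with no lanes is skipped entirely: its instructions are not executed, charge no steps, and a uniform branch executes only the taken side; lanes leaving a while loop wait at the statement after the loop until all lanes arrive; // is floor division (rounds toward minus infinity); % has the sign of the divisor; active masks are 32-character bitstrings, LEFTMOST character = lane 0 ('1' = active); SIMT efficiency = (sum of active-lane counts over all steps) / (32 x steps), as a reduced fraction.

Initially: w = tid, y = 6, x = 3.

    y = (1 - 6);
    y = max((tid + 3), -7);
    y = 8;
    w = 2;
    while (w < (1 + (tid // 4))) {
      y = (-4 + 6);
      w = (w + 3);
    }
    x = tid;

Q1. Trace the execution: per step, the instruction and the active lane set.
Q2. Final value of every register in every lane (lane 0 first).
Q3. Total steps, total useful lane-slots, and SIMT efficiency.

step 0: y <- (1 - 6)                 11111111111111111111111111111111
step 1: y <- max((tid + 3), -7)      11111111111111111111111111111111
step 2: y <- 8                       11111111111111111111111111111111
step 3: w <- 2                       11111111111111111111111111111111
step 4: eval (w < (1 + (tid // 4)))  11111111111111111111111111111111
step 5: y <- (-4 + 6)                00000000111111111111111111111111
step 6: w <- (w + 3)                 00000000111111111111111111111111
step 7: eval (w < (1 + (tid // 4)))  00000000111111111111111111111111
step 8: y <- (-4 + 6)                00000000000000000000111111111111
step 9: w <- (w + 3)                 00000000000000000000111111111111
step 10: eval (w < (1 + (tid // 4)))  00000000000000000000111111111111
step 11: x <- tid                     11111111111111111111111111111111

Answer: 12 steps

w: 2,2,2,2,2,2,2,2,5,5,5,5,5,5,5,5,5,5,5,5,8,8,8,8,8,8,8,8,8,8,8,8
y: 8,8,8,8,8,8,8,8,2,2,2,2,2,2,2,2,2,2,2,2,2,2,2,2,2,2,2,2,2,2,2,2
x: 0,1,2,3,4,5,6,7,8,9,10,11,12,13,14,15,16,17,18,19,20,21,22,23,24,25,26,27,28,29,30,31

steps = 12; useful = 300; efficiency = 300/384 = 25/32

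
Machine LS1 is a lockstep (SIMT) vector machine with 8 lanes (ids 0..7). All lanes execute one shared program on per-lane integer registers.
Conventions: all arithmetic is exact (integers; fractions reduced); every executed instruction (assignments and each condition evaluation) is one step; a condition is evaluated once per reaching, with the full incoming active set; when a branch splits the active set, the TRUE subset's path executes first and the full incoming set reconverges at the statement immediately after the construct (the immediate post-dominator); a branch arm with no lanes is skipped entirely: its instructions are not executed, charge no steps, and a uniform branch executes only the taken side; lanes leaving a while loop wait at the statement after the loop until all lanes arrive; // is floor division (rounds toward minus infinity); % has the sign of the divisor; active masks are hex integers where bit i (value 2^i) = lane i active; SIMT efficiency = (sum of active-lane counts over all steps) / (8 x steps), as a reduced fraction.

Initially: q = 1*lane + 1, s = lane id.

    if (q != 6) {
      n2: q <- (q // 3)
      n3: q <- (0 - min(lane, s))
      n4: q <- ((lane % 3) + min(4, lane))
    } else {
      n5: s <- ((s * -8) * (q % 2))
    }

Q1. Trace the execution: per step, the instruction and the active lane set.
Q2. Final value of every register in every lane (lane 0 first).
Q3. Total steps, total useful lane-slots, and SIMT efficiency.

step 0: eval (q != 6)                0xff
step 1: q <- (q // 3)                0xdf
step 2: q <- (0 - min(lane, s))      0xdf
step 3: q <- ((lane % 3) + min(4, lane)) 0xdf
step 4: s <- ((s * -8) * (q % 2))    0x20

Answer: 5 steps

q: 0,2,4,3,5,6,4,5
s: 0,1,2,3,4,0,6,7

steps = 5; useful = 30; efficiency = 30/40 = 3/4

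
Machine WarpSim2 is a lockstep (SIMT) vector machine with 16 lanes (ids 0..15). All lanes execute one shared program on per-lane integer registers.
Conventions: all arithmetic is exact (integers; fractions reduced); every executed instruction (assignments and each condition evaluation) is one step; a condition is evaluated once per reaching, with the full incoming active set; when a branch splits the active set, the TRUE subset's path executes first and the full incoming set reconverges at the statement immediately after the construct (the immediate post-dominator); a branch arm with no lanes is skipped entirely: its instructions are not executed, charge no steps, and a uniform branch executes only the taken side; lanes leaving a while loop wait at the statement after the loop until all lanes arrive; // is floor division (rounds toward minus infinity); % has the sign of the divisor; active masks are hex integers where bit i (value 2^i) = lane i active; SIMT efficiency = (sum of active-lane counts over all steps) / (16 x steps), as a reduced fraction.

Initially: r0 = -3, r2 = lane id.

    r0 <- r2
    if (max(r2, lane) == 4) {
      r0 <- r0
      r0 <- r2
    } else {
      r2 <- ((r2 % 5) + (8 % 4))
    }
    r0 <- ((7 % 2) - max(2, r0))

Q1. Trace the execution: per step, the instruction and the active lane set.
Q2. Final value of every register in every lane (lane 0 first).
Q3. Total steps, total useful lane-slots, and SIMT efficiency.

step 0: r0 <- r2                     0xffff
step 1: eval (max(r2, lane) == 4)    0xffff
step 2: r0 <- r0                     0x0010
step 3: r0 <- r2                     0x0010
step 4: r2 <- ((r2 % 5) + (8 % 4))   0xffef
step 5: r0 <- ((7 % 2) - max(2, r0)) 0xffff

Answer: 6 steps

r0: -1,-1,-1,-2,-3,-4,-5,-6,-7,-8,-9,-10,-11,-12,-13,-14
r2: 0,1,2,3,4,0,1,2,3,4,0,1,2,3,4,0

steps = 6; useful = 65; efficiency = 65/96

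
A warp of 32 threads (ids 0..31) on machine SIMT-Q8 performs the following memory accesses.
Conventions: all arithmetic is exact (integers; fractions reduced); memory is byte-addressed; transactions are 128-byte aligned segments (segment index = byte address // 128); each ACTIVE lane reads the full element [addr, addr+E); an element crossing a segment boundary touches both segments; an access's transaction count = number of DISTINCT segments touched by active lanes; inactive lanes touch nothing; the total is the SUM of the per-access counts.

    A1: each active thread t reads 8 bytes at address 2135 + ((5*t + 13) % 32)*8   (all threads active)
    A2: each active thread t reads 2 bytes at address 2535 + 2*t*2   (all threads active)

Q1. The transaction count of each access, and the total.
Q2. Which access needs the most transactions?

A1: 3 transactions
A2: 2 transactions

Answer: 3,2; total 5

Answer: A1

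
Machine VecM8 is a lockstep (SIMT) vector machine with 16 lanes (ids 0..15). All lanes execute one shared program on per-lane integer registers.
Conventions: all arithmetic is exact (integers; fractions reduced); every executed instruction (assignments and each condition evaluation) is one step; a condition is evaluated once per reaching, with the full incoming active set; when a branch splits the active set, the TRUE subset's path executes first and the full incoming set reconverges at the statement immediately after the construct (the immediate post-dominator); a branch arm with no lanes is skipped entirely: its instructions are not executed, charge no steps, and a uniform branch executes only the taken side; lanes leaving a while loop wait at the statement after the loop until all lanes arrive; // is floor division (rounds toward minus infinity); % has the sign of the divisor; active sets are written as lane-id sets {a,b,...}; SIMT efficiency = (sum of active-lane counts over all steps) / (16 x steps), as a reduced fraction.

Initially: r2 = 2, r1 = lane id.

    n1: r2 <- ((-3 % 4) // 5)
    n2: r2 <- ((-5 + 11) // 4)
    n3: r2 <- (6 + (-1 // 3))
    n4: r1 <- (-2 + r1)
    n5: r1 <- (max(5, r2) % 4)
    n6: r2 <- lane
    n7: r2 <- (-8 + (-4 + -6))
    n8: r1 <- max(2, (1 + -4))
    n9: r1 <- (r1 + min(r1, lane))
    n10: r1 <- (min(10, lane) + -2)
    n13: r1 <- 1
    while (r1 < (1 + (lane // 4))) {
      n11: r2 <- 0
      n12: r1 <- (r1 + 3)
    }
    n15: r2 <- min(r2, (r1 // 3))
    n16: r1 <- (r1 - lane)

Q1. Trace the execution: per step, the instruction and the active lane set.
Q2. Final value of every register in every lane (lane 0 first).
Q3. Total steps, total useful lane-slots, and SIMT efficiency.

step 0: r2 <- ((-3 % 4) // 5)        {0,1,2,3,4,5,6,7,8,9,10,11,12,13,14,15}
step 1: r2 <- ((-5 + 11) // 4)       {0,1,2,3,4,5,6,7,8,9,10,11,12,13,14,15}
step 2: r2 <- (6 + (-1 // 3))        {0,1,2,3,4,5,6,7,8,9,10,11,12,13,14,15}
step 3: r1 <- (-2 + r1)              {0,1,2,3,4,5,6,7,8,9,10,11,12,13,14,15}
step 4: r1 <- (max(5, r2) % 4)       {0,1,2,3,4,5,6,7,8,9,10,11,12,13,14,15}
step 5: r2 <- lane                   {0,1,2,3,4,5,6,7,8,9,10,11,12,13,14,15}
step 6: r2 <- (-8 + (-4 + -6))       {0,1,2,3,4,5,6,7,8,9,10,11,12,13,14,15}
step 7: r1 <- max(2, (1 + -4))       {0,1,2,3,4,5,6,7,8,9,10,11,12,13,14,15}
step 8: r1 <- (r1 + min(r1, lane))   {0,1,2,3,4,5,6,7,8,9,10,11,12,13,14,15}
step 9: r1 <- (min(10, lane) + -2)   {0,1,2,3,4,5,6,7,8,9,10,11,12,13,14,15}
step 10: r1 <- 1                      {0,1,2,3,4,5,6,7,8,9,10,11,12,13,14,15}
step 11: eval (r1 < (1 + (lane // 4))) {0,1,2,3,4,5,6,7,8,9,10,11,12,13,14,15}
step 12: r2 <- 0                      {4,5,6,7,8,9,10,11,12,13,14,15}
step 13: r1 <- (r1 + 3)               {4,5,6,7,8,9,10,11,12,13,14,15}
step 14: eval (r1 < (1 + (lane // 4))) {4,5,6,7,8,9,10,11,12,13,14,15}
step 15: r2 <- min(r2, (r1 // 3))     {0,1,2,3,4,5,6,7,8,9,10,11,12,13,14,15}
step 16: r1 <- (r1 - lane)            {0,1,2,3,4,5,6,7,8,9,10,11,12,13,14,15}

Answer: 17 steps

r2: -18,-18,-18,-18,0,0,0,0,0,0,0,0,0,0,0,0
r1: 1,0,-1,-2,0,-1,-2,-3,-4,-5,-6,-7,-8,-9,-10,-11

steps = 17; useful = 260; efficiency = 260/272 = 65/68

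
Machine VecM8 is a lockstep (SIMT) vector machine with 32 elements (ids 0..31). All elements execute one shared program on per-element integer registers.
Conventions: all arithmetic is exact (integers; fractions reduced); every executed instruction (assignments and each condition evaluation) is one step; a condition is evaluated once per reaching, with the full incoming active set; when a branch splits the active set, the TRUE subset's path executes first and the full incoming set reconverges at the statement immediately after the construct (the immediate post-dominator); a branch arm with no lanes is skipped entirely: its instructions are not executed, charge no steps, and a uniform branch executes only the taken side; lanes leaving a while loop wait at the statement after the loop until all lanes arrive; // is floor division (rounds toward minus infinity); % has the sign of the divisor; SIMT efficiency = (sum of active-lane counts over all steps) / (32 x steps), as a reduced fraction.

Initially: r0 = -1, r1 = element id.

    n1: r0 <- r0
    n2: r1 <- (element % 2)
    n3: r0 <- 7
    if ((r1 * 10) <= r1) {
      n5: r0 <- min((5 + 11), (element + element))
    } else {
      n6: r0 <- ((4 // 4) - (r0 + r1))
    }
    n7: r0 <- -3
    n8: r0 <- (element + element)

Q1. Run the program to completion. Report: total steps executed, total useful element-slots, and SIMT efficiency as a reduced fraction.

Answer: 8 steps, 224 useful, 7/8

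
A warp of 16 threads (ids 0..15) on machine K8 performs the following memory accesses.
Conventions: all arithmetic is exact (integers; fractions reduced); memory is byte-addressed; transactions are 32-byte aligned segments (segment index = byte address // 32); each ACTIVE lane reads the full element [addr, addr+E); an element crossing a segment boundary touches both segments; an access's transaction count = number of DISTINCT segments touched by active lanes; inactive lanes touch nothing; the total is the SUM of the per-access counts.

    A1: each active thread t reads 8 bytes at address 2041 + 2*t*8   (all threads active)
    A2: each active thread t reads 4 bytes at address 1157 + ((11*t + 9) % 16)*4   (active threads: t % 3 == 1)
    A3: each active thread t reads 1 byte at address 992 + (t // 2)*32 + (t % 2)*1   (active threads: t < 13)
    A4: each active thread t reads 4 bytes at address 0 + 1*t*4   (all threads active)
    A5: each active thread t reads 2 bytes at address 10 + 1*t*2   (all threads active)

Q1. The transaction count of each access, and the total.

A1: 9 transactions
A2: 2 transactions
A3: 7 transactions
A4: 2 transactions
A5: 2 transactions

Answer: 9,2,7,2,2; total 22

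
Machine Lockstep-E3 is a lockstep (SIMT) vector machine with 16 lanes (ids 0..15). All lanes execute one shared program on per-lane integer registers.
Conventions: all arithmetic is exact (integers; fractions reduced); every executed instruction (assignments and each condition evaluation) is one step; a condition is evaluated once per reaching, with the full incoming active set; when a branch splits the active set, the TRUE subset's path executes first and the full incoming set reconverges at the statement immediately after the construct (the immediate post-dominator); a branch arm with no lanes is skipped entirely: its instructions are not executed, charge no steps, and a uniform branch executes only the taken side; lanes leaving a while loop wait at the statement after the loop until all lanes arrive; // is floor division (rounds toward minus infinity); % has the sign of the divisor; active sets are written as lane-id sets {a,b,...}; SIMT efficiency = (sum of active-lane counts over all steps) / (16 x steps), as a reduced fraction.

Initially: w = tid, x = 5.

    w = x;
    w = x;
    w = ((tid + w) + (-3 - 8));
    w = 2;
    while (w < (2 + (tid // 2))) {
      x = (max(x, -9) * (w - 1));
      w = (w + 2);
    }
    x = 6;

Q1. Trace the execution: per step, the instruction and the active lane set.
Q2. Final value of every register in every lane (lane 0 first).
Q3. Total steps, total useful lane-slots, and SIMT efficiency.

step 0: w <- x                       {0,1,2,3,4,5,6,7,8,9,10,11,12,13,14,15}
step 1: w <- x                       {0,1,2,3,4,5,6,7,8,9,10,11,12,13,14,15}
step 2: w <- ((tid + w) + (-3 - 8))  {0,1,2,3,4,5,6,7,8,9,10,11,12,13,14,15}
step 3: w <- 2                       {0,1,2,3,4,5,6,7,8,9,10,11,12,13,14,15}
step 4: eval (w < (2 + (tid // 2)))  {0,1,2,3,4,5,6,7,8,9,10,11,12,13,14,15}
step 5: x <- (max(x, -9) * (w - 1))  {2,3,4,5,6,7,8,9,10,11,12,13,14,15}
step 6: w <- (w + 2)                 {2,3,4,5,6,7,8,9,10,11,12,13,14,15}
step 7: eval (w < (2 + (tid // 2)))  {2,3,4,5,6,7,8,9,10,11,12,13,14,15}
step 8: x <- (max(x, -9) * (w - 1))  {6,7,8,9,10,11,12,13,14,15}
step 9: w <- (w + 2)                 {6,7,8,9,10,11,12,13,14,15}
step 10: eval (w < (2 + (tid // 2)))  {6,7,8,9,10,11,12,13,14,15}
step 11: x <- (max(x, -9) * (w - 1))  {10,11,12,13,14,15}
step 12: w <- (w + 2)                 {10,11,12,13,14,15}
step 13: eval (w < (2 + (tid // 2)))  {10,11,12,13,14,15}
step 14: x <- (max(x, -9) * (w - 1))  {14,15}
step 15: w <- (w + 2)                 {14,15}
step 16: eval (w < (2 + (tid // 2)))  {14,15}
step 17: x <- 6                       {0,1,2,3,4,5,6,7,8,9,10,11,12,13,14,15}

Answer: 18 steps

w: 2,2,4,4,4,4,6,6,6,6,8,8,8,8,10,10
x: 6,6,6,6,6,6,6,6,6,6,6,6,6,6,6,6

steps = 18; useful = 192; efficiency = 192/288 = 2/3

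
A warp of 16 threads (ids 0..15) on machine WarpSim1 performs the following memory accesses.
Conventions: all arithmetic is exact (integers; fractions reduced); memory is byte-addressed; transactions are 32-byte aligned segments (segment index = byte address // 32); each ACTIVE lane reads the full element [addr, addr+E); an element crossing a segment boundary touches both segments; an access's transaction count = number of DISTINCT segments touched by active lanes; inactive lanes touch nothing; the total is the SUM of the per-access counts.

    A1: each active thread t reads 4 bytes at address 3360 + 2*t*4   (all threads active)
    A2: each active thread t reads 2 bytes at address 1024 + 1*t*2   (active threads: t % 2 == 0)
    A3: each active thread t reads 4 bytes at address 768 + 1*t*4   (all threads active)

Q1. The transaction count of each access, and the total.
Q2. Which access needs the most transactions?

A1: 4 transactions
A2: 1 transaction
A3: 2 transactions

Answer: 4,1,2; total 7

Answer: A1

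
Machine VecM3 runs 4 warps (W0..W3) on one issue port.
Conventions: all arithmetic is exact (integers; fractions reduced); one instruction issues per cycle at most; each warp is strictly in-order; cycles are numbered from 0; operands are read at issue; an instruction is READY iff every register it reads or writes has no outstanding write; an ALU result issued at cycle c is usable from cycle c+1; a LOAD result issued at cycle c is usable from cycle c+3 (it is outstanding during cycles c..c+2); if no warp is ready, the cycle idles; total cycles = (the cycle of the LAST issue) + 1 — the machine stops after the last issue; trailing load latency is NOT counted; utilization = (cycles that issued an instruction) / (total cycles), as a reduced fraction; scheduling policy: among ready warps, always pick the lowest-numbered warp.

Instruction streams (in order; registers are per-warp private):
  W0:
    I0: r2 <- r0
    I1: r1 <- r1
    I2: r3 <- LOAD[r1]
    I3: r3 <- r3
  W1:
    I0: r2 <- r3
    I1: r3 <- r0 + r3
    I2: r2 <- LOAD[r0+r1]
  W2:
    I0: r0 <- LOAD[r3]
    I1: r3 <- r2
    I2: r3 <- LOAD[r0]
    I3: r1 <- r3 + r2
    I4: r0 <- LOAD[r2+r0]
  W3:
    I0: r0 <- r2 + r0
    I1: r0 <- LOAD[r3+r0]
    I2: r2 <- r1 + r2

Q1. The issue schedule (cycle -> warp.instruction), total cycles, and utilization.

cycle 0: W0.I0
cycle 1: W0.I1
cycle 2: W0.I2
cycle 3: W1.I0
cycle 4: W1.I1
cycle 5: W0.I3
cycle 6: W1.I2
cycle 7: W2.I0
cycle 8: W2.I1
cycle 9: W3.I0
cycle 10: W2.I2
cycle 11: W3.I1
cycle 12: W3.I2
cycle 13: W2.I3
cycle 14: W2.I4

Answer: 15 cycles, utilization 1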